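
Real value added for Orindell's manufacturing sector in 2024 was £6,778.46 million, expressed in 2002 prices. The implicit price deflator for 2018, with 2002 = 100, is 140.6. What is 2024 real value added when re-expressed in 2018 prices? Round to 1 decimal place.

£9,530.5 million

Real value added in 2018 prices = Real value added in 2002 prices × (P_2018/P_2002) = 6778.46 × 1.406 = 9530.51.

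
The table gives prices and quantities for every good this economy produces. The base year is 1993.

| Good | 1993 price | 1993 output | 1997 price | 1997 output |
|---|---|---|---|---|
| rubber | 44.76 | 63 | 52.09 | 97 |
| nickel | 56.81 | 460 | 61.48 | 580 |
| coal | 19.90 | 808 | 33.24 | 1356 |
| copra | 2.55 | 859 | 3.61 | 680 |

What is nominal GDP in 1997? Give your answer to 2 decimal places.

Nominal GDP 1997 = Σ (p_1997 × q_1997) = 52.09·97 + 61.48·580 + 33.24·1356 + 3.61·680 = 88239.37.

88239.37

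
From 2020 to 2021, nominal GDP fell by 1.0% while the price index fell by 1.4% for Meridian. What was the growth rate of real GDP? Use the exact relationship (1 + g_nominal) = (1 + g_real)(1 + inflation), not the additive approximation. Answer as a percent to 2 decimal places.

(1 + g_nom) = (1 + g_real)(1 + π), so g_real = 0.9900 / 0.9860 − 1 = 0.00406.

0.41%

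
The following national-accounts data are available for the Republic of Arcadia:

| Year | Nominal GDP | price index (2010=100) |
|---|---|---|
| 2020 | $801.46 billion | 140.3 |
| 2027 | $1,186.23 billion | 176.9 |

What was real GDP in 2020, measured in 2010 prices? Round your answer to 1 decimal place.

Real GDP = Nominal / (price index/100) = 801.46 / 1.403 = 571.25.

$571.2 billion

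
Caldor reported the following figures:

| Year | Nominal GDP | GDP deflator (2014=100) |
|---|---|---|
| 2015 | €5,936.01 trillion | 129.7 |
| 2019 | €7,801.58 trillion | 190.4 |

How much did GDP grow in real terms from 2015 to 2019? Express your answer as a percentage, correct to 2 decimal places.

-10.47%

Real GDP 2015 = 5936.01 / 1.297 = 4576.72.
Real GDP 2019 = 7801.58 / 1.904 = 4097.47.
Real growth = 4097.47 / 4576.72 − 1 = -0.1047.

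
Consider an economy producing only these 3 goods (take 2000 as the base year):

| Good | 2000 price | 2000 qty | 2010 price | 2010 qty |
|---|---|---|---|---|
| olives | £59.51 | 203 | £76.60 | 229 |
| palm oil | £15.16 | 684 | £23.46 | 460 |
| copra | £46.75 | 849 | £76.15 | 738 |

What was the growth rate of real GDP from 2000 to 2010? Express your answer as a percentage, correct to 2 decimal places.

Real GDP 2000 = Nominal GDP 2000 = 59.51·203 + 15.16·684 + 46.75·849 = 62140.72.
Real GDP 2010 (at 2000 prices) = 59.51·229 + 15.16·460 + 46.75·738 = 55102.89.
Real growth = 55102.89/62140.72 − 1 = -0.1133.

-11.33%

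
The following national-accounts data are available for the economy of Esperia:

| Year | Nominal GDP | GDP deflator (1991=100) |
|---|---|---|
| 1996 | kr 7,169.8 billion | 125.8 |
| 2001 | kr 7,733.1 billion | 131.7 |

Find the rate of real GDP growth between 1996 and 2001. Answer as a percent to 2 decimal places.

3.02%

Deflate each year: 1996 → 7169.8/1.258 = 5699.36; 2001 → 7733.1/1.317 = 5871.75.
So real GDP changed by 5871.75/5699.36 − 1 = 0.0302, i.e. 3.02%.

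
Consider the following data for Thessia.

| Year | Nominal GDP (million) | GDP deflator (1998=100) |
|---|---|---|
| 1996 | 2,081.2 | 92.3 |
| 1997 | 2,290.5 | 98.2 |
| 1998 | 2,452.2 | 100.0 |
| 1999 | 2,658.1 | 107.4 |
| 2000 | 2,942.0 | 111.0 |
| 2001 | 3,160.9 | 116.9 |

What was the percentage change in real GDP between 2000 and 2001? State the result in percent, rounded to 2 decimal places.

2.02%

Real GDP 2000 = 2942.0/1.110 = 2650.45.
Real GDP 2001 = 3160.9/1.169 = 2703.93.
Change = 2703.93/2650.45 − 1 = 0.0202.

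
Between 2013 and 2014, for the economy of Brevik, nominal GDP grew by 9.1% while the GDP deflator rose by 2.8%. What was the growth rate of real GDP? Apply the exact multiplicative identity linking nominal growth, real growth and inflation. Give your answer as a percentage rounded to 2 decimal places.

6.13%

(1 + g_nom) = (1 + g_real)(1 + π), so g_real = 1.0910 / 1.0280 − 1 = 0.06128.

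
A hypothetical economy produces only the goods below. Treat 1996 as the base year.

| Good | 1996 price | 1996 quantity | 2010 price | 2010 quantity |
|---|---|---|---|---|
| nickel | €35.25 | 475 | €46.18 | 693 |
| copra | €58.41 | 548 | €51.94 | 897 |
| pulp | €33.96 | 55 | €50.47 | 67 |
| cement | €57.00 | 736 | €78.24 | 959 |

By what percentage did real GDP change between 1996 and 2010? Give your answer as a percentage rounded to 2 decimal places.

44.49%

Real GDP 1996 = Nominal GDP 1996 = 35.25·475 + 58.41·548 + 33.96·55 + 57.00·736 = 92572.23.
Real GDP 2010 (at 1996 prices) = 35.25·693 + 58.41·897 + 33.96·67 + 57.00·959 = 133760.34.
Real growth = 133760.34/92572.23 − 1 = 0.4449.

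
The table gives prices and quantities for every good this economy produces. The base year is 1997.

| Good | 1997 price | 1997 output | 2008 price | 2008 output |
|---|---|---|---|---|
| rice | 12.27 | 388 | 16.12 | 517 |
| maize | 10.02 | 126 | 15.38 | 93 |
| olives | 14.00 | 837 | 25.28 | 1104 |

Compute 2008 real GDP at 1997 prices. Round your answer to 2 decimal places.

Real GDP 2008 = Σ (p_1997 × q_2008) = 12.27·517 + 10.02·93 + 14.00·1104 = 22731.45.

22731.45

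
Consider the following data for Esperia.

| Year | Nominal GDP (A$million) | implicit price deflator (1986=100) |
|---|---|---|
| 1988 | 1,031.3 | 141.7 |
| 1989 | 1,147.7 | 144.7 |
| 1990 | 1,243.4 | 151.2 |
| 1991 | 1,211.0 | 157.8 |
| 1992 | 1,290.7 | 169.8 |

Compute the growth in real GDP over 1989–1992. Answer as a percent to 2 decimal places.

-4.16%

Real GDP 1989 = 1147.7/1.447 = 793.16.
Real GDP 1992 = 1290.7/1.698 = 760.13.
Change = 760.13/793.16 − 1 = -0.0416.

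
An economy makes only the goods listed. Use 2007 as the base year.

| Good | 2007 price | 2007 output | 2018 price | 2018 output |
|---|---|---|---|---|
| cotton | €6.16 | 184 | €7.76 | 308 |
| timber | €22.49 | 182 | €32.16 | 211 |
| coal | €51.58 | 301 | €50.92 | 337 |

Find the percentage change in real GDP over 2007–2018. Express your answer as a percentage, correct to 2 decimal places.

Real GDP 2007 = Nominal GDP 2007 = 6.16·184 + 22.49·182 + 51.58·301 = 20752.20.
Real GDP 2018 (at 2007 prices) = 6.16·308 + 22.49·211 + 51.58·337 = 24025.13.
Real growth = 24025.13/20752.20 − 1 = 0.1577.

15.77%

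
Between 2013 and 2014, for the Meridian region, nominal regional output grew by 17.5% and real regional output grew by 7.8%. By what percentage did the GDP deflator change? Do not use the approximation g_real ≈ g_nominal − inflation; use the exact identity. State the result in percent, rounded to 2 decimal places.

9.00%

(1 + g_nom) = (1 + g_real)(1 + π), so π = 1.1750 / 1.0780 − 1 = 0.08998.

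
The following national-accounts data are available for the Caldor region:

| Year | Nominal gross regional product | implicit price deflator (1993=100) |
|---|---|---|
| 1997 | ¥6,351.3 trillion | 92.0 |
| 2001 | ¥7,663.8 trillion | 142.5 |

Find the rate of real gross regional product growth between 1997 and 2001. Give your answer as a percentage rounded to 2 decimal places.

-22.10%

Real gross regional product 1997 = 6351.3 / 0.920 = 6903.59.
Real gross regional product 2001 = 7663.8 / 1.425 = 5378.11.
Real growth = 5378.11 / 6903.59 − 1 = -0.2210.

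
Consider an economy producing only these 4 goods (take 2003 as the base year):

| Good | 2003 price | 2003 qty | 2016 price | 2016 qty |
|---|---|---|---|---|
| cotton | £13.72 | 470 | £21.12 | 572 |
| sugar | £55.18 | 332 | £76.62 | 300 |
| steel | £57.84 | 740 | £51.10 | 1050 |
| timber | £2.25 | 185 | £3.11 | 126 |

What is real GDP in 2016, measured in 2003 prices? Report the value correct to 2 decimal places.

Real GDP 2016 = Σ (p_2003 × q_2016) = 13.72·572 + 55.18·300 + 57.84·1050 + 2.25·126 = 85417.34.

£85417.34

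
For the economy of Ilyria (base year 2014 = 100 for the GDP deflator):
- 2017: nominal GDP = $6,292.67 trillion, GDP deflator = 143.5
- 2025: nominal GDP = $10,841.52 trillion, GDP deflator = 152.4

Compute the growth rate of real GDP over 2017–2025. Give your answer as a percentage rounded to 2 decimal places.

62.23%

Deflate each year: 2017 → 6292.67/1.435 = 4385.14; 2025 → 10841.52/1.524 = 7113.86.
So real GDP changed by 7113.86/4385.14 − 1 = 0.6223, i.e. 62.23%.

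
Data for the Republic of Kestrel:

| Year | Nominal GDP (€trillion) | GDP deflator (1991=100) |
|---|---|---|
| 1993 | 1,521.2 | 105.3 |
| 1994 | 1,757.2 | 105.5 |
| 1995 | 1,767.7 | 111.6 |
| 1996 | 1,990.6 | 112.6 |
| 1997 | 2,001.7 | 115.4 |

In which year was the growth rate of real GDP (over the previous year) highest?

1994

1994: real = 1757.2/1.055 = 1665.59; growth vs 1993 (1444.63) = 15.30%.
1995: real = 1767.7/1.116 = 1583.96; growth vs 1994 (1665.59) = -4.90%.
1996: real = 1990.6/1.126 = 1767.85; growth vs 1995 (1583.96) = 11.61%.
1997: real = 2001.7/1.154 = 1734.58; growth vs 1996 (1767.85) = -1.88%.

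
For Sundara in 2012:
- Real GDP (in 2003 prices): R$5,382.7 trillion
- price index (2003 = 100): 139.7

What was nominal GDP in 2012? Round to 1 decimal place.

Nominal GDP = Real × (price index/100) = 5382.7 × 1.397 = 7519.63.

R$7,519.6 trillion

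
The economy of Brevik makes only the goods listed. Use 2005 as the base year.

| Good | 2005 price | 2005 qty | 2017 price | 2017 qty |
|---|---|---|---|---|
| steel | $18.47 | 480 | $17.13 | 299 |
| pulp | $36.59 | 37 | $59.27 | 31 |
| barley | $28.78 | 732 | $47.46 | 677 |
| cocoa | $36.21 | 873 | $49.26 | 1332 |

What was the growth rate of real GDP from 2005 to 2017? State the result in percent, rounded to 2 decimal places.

18.24%

Real GDP 2005 = Nominal GDP 2005 = 18.47·480 + 36.59·37 + 28.78·732 + 36.21·873 = 62897.72.
Real GDP 2017 (at 2005 prices) = 18.47·299 + 36.59·31 + 28.78·677 + 36.21·1332 = 74372.60.
Real growth = 74372.60/62897.72 − 1 = 0.1824.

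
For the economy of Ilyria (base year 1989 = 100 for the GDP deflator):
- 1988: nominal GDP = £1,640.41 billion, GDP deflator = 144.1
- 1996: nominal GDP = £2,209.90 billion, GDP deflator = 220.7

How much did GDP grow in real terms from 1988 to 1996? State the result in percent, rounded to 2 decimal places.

-12.04%

Real GDP 1988 = 1640.41 / 1.441 = 1138.38.
Real GDP 1996 = 2209.90 / 2.207 = 1001.31.
Real growth = 1001.31 / 1138.38 − 1 = -0.1204.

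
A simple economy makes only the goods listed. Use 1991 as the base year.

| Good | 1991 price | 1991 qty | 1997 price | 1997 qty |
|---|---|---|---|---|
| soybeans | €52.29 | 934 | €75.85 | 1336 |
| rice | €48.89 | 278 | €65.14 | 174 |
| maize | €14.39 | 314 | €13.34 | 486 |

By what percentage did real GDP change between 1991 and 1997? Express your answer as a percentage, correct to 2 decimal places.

27.50%

Real GDP 1991 = Nominal GDP 1991 = 52.29·934 + 48.89·278 + 14.39·314 = 66948.74.
Real GDP 1997 (at 1991 prices) = 52.29·1336 + 48.89·174 + 14.39·486 = 85359.84.
Real growth = 85359.84/66948.74 − 1 = 0.2750.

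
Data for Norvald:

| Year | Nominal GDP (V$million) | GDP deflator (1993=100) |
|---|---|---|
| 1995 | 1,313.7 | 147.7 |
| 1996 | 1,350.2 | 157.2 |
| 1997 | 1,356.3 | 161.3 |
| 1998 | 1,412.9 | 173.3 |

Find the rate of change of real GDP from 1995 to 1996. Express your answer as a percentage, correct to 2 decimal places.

Real GDP 1995 = 1313.7/1.477 = 889.44.
Real GDP 1996 = 1350.2/1.572 = 858.91.
Change = 858.91/889.44 − 1 = -0.0343.

-3.43%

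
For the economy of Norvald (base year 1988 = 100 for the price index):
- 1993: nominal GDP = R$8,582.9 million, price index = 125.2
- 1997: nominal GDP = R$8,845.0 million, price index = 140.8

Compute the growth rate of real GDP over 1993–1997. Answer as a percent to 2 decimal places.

-8.36%

Real GDP 1993 = 8582.9 / 1.252 = 6855.35.
Real GDP 1997 = 8845.0 / 1.408 = 6281.96.
Real growth = 6281.96 / 6855.35 − 1 = -0.0836.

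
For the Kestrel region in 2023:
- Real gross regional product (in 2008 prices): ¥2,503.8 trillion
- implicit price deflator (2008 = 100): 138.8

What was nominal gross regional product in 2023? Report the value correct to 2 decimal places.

Nominal gross regional product = Real × (implicit price deflator/100) = 2503.8 × 1.388 = 3475.27.

¥3,475.27 trillion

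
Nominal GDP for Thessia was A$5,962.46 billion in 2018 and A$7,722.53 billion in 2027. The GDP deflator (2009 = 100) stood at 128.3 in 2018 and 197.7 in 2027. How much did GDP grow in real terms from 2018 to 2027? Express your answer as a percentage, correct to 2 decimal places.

Real GDP 2018 = 5962.46 / 1.283 = 4647.28.
Real GDP 2027 = 7722.53 / 1.977 = 3906.19.
Real growth = 3906.19 / 4647.28 − 1 = -0.1595.

-15.95%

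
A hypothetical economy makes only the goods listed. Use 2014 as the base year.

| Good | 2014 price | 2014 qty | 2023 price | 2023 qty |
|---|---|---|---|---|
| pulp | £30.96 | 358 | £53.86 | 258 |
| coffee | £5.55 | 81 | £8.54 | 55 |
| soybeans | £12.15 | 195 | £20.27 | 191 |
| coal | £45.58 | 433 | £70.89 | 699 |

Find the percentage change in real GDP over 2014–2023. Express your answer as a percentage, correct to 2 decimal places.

26.27%

Real GDP 2014 = Nominal GDP 2014 = 30.96·358 + 5.55·81 + 12.15·195 + 45.58·433 = 33638.62.
Real GDP 2023 (at 2014 prices) = 30.96·258 + 5.55·55 + 12.15·191 + 45.58·699 = 42474.00.
Real growth = 42474.00/33638.62 − 1 = 0.2627.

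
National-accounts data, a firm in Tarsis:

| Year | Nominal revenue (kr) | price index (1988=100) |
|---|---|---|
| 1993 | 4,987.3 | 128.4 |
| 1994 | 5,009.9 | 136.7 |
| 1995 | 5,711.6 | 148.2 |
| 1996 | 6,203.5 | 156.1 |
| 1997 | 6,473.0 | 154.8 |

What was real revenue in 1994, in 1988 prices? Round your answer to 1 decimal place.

kr 3,664.9

Real revenue 1994 = 5009.9 / 1.367 = 3664.89.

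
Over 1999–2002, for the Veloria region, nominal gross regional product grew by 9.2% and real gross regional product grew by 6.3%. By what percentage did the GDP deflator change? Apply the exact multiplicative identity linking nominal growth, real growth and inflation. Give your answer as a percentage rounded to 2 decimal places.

(1 + g_nom) = (1 + g_real)(1 + π), so π = 1.0920 / 1.0630 − 1 = 0.02728.

2.73%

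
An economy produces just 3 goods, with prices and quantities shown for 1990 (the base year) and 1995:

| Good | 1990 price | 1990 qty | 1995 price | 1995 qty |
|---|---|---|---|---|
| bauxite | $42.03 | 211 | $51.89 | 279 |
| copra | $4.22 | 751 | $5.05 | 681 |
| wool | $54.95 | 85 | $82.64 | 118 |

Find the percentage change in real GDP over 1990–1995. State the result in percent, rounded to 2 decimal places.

Real GDP 1990 = Nominal GDP 1990 = 42.03·211 + 4.22·751 + 54.95·85 = 16708.30.
Real GDP 1995 (at 1990 prices) = 42.03·279 + 4.22·681 + 54.95·118 = 21084.29.
Real growth = 21084.29/16708.30 − 1 = 0.2619.

26.19%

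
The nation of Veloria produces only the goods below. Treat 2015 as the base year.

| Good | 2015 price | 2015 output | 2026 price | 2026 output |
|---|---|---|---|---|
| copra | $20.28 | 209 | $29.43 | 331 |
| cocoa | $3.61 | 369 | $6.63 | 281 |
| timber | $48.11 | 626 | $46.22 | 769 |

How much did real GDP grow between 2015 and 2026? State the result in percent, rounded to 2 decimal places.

25.32%

Real GDP 2015 = Nominal GDP 2015 = 20.28·209 + 3.61·369 + 48.11·626 = 35687.47.
Real GDP 2026 (at 2015 prices) = 20.28·331 + 3.61·281 + 48.11·769 = 44723.68.
Real growth = 44723.68/35687.47 − 1 = 0.2532.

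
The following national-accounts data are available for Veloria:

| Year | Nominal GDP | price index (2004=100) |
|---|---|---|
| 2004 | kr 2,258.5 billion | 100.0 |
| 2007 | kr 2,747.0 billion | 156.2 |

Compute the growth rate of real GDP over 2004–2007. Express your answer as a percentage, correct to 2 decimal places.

-22.13%

Real GDP 2004 = 2258.5 / 1.000 = 2258.50.
Real GDP 2007 = 2747.0 / 1.562 = 1758.64.
Real growth = 1758.64 / 2258.50 − 1 = -0.2213.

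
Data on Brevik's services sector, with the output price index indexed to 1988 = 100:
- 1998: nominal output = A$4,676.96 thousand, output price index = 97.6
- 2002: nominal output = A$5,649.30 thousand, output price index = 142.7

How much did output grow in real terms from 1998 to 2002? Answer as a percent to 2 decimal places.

Real output 1998 = 4676.96 / 0.976 = 4791.97.
Real output 2002 = 5649.30 / 1.427 = 3958.86.
Real growth = 3958.86 / 4791.97 − 1 = -0.1739.

-17.39%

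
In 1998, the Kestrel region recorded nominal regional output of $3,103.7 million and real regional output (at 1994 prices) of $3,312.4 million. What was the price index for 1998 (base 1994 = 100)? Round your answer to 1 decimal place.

price index = (Nominal / Real) × 100 = 3103.7 / 3312.4 × 100 = 93.70.

93.7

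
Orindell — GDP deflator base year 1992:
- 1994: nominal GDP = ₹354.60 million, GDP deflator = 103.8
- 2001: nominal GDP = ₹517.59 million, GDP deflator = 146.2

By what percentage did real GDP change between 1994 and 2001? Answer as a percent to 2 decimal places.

3.63%

Real GDP 1994 = 354.60 / 1.038 = 341.62.
Real GDP 2001 = 517.59 / 1.462 = 354.03.
Real growth = 354.03 / 341.62 − 1 = 0.0363.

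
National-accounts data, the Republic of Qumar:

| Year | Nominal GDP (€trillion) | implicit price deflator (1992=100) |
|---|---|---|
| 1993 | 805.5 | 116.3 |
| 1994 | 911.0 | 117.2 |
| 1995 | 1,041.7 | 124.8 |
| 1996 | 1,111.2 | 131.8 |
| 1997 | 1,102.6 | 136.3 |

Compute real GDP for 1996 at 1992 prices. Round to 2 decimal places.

Real GDP 1996 = 1111.2 / 1.318 = 843.10.

€843.10 trillion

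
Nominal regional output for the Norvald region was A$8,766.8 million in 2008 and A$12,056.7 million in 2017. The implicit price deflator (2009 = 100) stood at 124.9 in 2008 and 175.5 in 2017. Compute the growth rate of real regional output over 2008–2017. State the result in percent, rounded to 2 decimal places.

-2.12%

Real regional output 2008 = 8766.8 / 1.249 = 7019.06.
Real regional output 2017 = 12056.7 / 1.755 = 6869.91.
Real growth = 6869.91 / 7019.06 − 1 = -0.0212.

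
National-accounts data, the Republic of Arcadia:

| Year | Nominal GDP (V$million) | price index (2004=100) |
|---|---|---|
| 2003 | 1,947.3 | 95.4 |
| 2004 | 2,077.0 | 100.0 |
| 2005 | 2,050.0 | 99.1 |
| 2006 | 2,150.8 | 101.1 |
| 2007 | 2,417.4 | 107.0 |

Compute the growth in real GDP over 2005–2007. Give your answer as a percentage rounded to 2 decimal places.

Real GDP 2005 = 2050.0/0.991 = 2068.62.
Real GDP 2007 = 2417.4/1.070 = 2259.25.
Change = 2259.25/2068.62 − 1 = 0.0922.

9.22%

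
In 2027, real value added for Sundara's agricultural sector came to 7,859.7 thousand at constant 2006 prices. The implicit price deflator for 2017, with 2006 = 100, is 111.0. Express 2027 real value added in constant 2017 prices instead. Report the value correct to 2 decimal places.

8,724.27 thousand

Real value added in 2017 prices = Real value added in 2006 prices × (P_2017/P_2006) = 7859.7 × 1.110 = 8724.27.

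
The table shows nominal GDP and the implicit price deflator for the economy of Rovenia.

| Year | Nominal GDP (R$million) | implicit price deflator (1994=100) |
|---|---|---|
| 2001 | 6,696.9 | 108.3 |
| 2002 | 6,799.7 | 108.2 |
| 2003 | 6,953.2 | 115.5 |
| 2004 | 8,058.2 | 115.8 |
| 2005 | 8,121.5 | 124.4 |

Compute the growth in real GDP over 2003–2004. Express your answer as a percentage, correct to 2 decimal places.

Real GDP 2003 = 6953.2/1.155 = 6020.09.
Real GDP 2004 = 8058.2/1.158 = 6958.72.
Change = 6958.72/6020.09 − 1 = 0.1559.

15.59%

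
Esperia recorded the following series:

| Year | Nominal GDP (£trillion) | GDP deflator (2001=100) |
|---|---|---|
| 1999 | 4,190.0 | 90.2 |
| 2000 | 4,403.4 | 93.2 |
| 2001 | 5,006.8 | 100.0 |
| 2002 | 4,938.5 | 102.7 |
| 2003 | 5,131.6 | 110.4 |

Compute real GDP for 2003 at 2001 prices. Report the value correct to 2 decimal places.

£4,648.19 trillion

Real GDP 2003 = 5131.6 / 1.104 = 4648.19.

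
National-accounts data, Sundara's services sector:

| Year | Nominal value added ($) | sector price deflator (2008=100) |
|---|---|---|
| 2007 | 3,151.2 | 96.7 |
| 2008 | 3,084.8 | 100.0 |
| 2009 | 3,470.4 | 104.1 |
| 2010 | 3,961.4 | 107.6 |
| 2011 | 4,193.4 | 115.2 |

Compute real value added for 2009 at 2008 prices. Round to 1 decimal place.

Real value added 2009 = 3470.4 / 1.041 = 3333.72.

$3,333.7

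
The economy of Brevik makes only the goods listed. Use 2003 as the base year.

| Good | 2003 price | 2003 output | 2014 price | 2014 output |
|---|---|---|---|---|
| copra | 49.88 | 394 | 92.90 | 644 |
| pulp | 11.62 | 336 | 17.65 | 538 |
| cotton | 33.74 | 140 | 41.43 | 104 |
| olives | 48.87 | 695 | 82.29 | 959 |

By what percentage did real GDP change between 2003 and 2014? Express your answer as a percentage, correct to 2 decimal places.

Real GDP 2003 = Nominal GDP 2003 = 49.88·394 + 11.62·336 + 33.74·140 + 48.87·695 = 62245.29.
Real GDP 2014 (at 2003 prices) = 49.88·644 + 11.62·538 + 33.74·104 + 48.87·959 = 88749.57.
Real growth = 88749.57/62245.29 − 1 = 0.4258.

42.58%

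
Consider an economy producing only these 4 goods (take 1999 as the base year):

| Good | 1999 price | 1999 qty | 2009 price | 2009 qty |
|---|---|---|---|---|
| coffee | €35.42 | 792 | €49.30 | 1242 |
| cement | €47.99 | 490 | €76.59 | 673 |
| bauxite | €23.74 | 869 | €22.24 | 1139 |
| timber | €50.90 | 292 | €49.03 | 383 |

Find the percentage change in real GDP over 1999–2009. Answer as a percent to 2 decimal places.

Real GDP 1999 = Nominal GDP 1999 = 35.42·792 + 47.99·490 + 23.74·869 + 50.90·292 = 87060.60.
Real GDP 2009 (at 1999 prices) = 35.42·1242 + 47.99·673 + 23.74·1139 + 50.90·383 = 122823.47.
Real growth = 122823.47/87060.60 − 1 = 0.4108.

41.08%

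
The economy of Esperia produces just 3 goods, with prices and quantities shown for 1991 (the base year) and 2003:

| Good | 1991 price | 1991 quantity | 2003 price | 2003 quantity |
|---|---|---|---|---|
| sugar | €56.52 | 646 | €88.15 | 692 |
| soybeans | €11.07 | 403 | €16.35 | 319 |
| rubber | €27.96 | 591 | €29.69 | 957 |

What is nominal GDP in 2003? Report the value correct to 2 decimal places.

Nominal GDP 2003 = Σ (p_2003 × q_2003) = 88.15·692 + 16.35·319 + 29.69·957 = 94628.78.

€94628.78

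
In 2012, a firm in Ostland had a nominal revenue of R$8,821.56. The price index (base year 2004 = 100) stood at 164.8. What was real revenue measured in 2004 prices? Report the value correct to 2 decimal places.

Real revenue = Nominal / (price index/100) = 8821.56 / 1.648 = 5352.89.

R$5,352.89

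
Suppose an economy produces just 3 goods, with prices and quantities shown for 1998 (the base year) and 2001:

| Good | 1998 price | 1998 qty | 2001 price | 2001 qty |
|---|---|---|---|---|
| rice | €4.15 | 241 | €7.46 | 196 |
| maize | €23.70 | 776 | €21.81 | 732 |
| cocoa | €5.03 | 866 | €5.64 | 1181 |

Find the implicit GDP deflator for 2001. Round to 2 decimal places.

99.94

Nominal GDP 2001 = 7.46·196 + 21.81·732 + 5.64·1181 = 24087.92.
Real GDP 2001 (at 1998 prices) = 4.15·196 + 23.70·732 + 5.03·1181 = 24102.23.
Deflator = Nominal/Real × 100 = 24087.92/24102.23 × 100 = 99.941.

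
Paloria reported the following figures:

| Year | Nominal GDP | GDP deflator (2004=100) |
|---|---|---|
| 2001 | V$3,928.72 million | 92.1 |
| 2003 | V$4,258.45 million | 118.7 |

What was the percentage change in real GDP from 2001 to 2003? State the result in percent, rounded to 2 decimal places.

Real GDP 2001 = 3928.72 / 0.921 = 4265.71.
Real GDP 2003 = 4258.45 / 1.187 = 3587.57.
Real growth = 3587.57 / 4265.71 − 1 = -0.1590.

-15.90%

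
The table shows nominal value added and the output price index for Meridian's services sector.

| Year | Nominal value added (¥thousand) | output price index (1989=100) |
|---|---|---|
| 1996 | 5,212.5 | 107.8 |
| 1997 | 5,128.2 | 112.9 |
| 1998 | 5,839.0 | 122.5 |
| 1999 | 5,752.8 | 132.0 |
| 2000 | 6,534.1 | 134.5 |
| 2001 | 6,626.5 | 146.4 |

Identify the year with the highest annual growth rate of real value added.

2000

1997: real = 5128.2/1.129 = 4542.25; growth vs 1996 (4835.34) = -6.06%.
1998: real = 5839.0/1.225 = 4766.53; growth vs 1997 (4542.25) = 4.94%.
1999: real = 5752.8/1.320 = 4358.18; growth vs 1998 (4766.53) = -8.57%.
2000: real = 6534.1/1.345 = 4858.07; growth vs 1999 (4358.18) = 11.47%.
2001: real = 6626.5/1.464 = 4526.30; growth vs 2000 (4858.07) = -6.83%.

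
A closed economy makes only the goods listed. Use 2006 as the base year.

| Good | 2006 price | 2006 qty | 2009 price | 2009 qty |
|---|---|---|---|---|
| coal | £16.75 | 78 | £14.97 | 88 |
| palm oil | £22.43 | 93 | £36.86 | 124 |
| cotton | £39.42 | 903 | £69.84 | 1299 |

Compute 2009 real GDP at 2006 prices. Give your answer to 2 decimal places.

£55461.90

Real GDP 2009 = Σ (p_2006 × q_2009) = 16.75·88 + 22.43·124 + 39.42·1299 = 55461.90.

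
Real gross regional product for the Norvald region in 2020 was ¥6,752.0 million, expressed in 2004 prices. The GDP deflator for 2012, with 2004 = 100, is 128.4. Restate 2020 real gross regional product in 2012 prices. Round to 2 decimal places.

Real gross regional product in 2012 prices = Real gross regional product in 2004 prices × (P_2012/P_2004) = 6752.0 × 1.284 = 8669.57.

¥8,669.57 million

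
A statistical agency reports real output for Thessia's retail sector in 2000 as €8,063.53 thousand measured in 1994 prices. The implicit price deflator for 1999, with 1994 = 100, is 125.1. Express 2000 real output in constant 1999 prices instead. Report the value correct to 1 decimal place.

Real output in 1999 prices = Real output in 1994 prices × (P_1999/P_1994) = 8063.53 × 1.251 = 10087.48.

€10,087.5 thousand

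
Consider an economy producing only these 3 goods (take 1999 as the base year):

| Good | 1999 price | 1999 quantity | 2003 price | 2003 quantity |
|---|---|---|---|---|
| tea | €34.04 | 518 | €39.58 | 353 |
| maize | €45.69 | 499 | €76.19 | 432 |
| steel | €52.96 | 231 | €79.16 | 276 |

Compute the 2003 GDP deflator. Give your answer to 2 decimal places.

148.23

Nominal GDP 2003 = 39.58·353 + 76.19·432 + 79.16·276 = 68733.98.
Real GDP 2003 (at 1999 prices) = 34.04·353 + 45.69·432 + 52.96·276 = 46371.16.
Deflator = Nominal/Real × 100 = 68733.98/46371.16 × 100 = 148.226.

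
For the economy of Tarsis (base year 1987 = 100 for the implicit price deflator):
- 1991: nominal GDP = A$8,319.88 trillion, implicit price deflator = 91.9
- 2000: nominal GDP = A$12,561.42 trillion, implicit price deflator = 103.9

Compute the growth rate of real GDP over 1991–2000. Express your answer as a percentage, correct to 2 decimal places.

Real GDP 1991 = 8319.88 / 0.919 = 9053.19.
Real GDP 2000 = 12561.42 / 1.039 = 12089.91.
Real growth = 12089.91 / 9053.19 − 1 = 0.3354.

33.54%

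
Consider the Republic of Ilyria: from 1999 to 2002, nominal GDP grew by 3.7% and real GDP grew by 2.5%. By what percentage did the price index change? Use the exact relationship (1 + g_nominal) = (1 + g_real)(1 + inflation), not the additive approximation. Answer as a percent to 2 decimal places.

(1 + g_nom) = (1 + g_real)(1 + π), so π = 1.0370 / 1.0250 − 1 = 0.01171.

1.17%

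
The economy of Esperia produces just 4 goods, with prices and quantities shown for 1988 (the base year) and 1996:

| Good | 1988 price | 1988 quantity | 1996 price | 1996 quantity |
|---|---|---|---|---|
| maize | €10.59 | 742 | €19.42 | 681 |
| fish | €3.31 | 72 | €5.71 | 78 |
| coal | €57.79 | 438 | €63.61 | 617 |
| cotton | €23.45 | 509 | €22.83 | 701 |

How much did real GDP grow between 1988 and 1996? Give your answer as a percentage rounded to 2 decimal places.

31.36%

Real GDP 1988 = Nominal GDP 1988 = 10.59·742 + 3.31·72 + 57.79·438 + 23.45·509 = 45344.17.
Real GDP 1996 (at 1988 prices) = 10.59·681 + 3.31·78 + 57.79·617 + 23.45·701 = 59564.85.
Real growth = 59564.85/45344.17 − 1 = 0.3136.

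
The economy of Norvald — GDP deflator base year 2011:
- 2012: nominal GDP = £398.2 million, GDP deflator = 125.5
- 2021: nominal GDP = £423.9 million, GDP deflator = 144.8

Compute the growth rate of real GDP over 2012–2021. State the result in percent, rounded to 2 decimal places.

Deflate each year: 2012 → 398.2/1.255 = 317.29; 2021 → 423.9/1.448 = 292.75.
So real GDP changed by 292.75/317.29 − 1 = -0.0773, i.e. -7.73%.

-7.73%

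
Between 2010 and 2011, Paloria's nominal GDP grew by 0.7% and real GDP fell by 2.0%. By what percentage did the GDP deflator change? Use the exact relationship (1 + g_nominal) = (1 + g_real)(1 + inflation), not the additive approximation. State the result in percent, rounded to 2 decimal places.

(1 + g_nom) = (1 + g_real)(1 + π), so π = 1.0070 / 0.9800 − 1 = 0.02755.

2.76%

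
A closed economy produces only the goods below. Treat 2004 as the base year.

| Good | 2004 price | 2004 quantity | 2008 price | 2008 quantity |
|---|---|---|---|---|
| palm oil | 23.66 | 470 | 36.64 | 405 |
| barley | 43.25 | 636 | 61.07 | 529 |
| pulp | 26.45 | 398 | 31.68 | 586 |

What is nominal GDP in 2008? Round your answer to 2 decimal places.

Nominal GDP 2008 = Σ (p_2008 × q_2008) = 36.64·405 + 61.07·529 + 31.68·586 = 65709.71.

65709.71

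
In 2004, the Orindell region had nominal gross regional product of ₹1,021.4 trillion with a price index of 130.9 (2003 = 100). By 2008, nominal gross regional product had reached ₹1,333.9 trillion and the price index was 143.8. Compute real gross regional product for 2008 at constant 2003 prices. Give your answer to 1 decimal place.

₹927.6 trillion

Real gross regional product = Nominal / (price index/100) = 1333.9 / 1.438 = 927.61.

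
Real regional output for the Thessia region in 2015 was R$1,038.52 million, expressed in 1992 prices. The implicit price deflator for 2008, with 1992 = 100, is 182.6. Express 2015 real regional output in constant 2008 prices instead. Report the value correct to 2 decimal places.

R$1,896.34 million

Real regional output in 2008 prices = Real regional output in 1992 prices × (P_2008/P_1992) = 1038.52 × 1.826 = 1896.34.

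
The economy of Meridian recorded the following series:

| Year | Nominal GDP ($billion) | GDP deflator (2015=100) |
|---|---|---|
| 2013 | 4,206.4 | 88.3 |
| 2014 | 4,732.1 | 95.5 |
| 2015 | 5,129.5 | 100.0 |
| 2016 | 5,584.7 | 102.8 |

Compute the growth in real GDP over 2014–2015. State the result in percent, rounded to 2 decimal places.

Real GDP 2014 = 4732.1/0.955 = 4955.08.
Real GDP 2015 = 5129.5/1.000 = 5129.50.
Change = 5129.50/4955.08 − 1 = 0.0352.

3.52%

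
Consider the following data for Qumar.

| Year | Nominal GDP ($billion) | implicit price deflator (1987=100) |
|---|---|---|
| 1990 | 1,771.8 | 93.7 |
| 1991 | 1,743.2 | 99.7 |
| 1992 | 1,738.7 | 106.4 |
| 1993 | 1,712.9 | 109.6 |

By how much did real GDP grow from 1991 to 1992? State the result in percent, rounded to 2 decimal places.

Real GDP 1991 = 1743.2/0.997 = 1748.45.
Real GDP 1992 = 1738.7/1.064 = 1634.12.
Change = 1634.12/1748.45 − 1 = -0.0654.

-6.54%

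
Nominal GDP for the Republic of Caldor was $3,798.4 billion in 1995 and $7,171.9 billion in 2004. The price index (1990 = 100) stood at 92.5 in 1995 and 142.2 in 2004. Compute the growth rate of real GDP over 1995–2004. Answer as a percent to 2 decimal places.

22.82%

Deflate each year: 1995 → 3798.4/0.925 = 4106.38; 2004 → 7171.9/1.422 = 5043.53.
So real GDP changed by 5043.53/4106.38 − 1 = 0.2282, i.e. 22.82%.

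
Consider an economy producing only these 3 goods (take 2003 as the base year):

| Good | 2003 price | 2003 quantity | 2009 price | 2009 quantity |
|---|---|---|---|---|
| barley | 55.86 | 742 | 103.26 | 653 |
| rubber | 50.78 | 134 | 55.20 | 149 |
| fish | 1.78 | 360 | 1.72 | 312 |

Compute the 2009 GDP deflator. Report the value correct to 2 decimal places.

170.84

Nominal GDP 2009 = 103.26·653 + 55.20·149 + 1.72·312 = 76190.22.
Real GDP 2009 (at 2003 prices) = 55.86·653 + 50.78·149 + 1.78·312 = 44598.16.
Deflator = Nominal/Real × 100 = 76190.22/44598.16 × 100 = 170.837.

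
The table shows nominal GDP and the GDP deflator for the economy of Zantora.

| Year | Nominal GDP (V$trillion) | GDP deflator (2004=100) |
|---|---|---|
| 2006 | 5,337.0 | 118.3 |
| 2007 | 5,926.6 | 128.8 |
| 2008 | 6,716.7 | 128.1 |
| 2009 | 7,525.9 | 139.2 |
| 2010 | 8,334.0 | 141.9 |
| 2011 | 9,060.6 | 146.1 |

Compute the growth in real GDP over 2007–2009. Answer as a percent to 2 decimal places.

17.50%

Real GDP 2007 = 5926.6/1.288 = 4601.40.
Real GDP 2009 = 7525.9/1.392 = 5406.54.
Change = 5406.54/4601.40 − 1 = 0.1750.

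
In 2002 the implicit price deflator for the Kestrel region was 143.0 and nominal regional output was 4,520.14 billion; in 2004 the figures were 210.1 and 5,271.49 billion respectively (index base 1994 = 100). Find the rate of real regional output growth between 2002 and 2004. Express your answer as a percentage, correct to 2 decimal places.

-20.62%

Real regional output 2002 = 4520.14 / 1.430 = 3160.94.
Real regional output 2004 = 5271.49 / 2.101 = 2509.04.
Real growth = 2509.04 / 3160.94 − 1 = -0.2062.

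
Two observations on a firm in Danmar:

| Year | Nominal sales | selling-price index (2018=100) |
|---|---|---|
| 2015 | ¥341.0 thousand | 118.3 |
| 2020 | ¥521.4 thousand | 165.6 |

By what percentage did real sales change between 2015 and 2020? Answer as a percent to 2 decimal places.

Deflate each year: 2015 → 341.0/1.183 = 288.25; 2020 → 521.4/1.656 = 314.86.
So real sales changed by 314.86/288.25 − 1 = 0.0923, i.e. 9.23%.

9.23%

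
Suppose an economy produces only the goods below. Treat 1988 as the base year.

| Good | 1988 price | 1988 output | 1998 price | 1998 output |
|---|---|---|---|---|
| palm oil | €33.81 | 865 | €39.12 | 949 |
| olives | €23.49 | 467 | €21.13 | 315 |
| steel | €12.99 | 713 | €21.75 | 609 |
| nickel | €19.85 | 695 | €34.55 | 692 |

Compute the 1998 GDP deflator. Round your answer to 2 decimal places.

132.39

Nominal GDP 1998 = 39.12·949 + 21.13·315 + 21.75·609 + 34.55·692 = 80935.18.
Real GDP 1998 (at 1988 prices) = 33.81·949 + 23.49·315 + 12.99·609 + 19.85·692 = 61132.15.
Deflator = Nominal/Real × 100 = 80935.18/61132.15 × 100 = 132.394.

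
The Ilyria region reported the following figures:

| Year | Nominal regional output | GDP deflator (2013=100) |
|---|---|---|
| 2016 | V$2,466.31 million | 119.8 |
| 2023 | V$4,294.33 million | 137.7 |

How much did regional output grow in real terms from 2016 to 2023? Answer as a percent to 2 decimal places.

Real regional output 2016 = 2466.31 / 1.198 = 2058.69.
Real regional output 2023 = 4294.33 / 1.377 = 3118.61.
Real growth = 3118.61 / 2058.69 − 1 = 0.5149.

51.49%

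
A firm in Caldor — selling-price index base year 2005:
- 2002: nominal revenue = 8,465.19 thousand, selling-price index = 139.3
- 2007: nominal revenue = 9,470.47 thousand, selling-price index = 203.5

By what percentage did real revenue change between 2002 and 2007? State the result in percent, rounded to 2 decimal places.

-23.42%

Deflate each year: 2002 → 8465.19/1.393 = 6076.95; 2007 → 9470.47/2.035 = 4653.79.
So real revenue changed by 4653.79/6076.95 − 1 = -0.2342, i.e. -23.42%.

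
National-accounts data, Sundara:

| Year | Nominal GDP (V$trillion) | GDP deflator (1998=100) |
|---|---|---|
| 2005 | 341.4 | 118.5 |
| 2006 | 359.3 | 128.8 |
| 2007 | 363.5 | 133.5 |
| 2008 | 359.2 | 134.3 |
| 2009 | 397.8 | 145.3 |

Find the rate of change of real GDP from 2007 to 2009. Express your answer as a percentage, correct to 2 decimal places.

0.55%

Real GDP 2007 = 363.5/1.335 = 272.28.
Real GDP 2009 = 397.8/1.453 = 273.78.
Change = 273.78/272.28 − 1 = 0.0055.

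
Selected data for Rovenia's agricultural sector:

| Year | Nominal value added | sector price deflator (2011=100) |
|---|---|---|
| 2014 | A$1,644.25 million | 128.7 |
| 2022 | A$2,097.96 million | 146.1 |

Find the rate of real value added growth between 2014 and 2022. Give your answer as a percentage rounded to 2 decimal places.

Real value added 2014 = 1644.25 / 1.287 = 1277.58.
Real value added 2022 = 2097.96 / 1.461 = 1435.98.
Real growth = 1435.98 / 1277.58 − 1 = 0.1240.

12.40%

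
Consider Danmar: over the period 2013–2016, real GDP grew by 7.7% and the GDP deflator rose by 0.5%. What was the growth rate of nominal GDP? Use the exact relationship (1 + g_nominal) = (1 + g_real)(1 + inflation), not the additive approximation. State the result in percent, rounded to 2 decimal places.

8.24%

(1 + g_nom) = (1 + g_real)(1 + π) = 1.0770 × 1.0050 = 1.08239.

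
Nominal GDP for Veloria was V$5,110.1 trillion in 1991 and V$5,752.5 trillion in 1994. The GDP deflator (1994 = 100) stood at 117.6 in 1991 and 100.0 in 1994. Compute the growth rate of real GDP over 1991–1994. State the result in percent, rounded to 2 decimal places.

Real GDP 1991 = 5110.1 / 1.176 = 4345.32.
Real GDP 1994 = 5752.5 / 1.000 = 5752.50.
Real growth = 5752.50 / 4345.32 − 1 = 0.3238.

32.38%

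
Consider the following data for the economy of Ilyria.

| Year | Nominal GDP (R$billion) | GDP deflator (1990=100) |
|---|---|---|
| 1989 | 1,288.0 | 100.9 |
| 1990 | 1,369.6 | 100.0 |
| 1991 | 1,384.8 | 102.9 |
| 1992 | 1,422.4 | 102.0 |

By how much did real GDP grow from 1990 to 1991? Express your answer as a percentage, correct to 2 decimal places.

-1.74%

Real GDP 1990 = 1369.6/1.000 = 1369.60.
Real GDP 1991 = 1384.8/1.029 = 1345.77.
Change = 1345.77/1369.60 − 1 = -0.0174.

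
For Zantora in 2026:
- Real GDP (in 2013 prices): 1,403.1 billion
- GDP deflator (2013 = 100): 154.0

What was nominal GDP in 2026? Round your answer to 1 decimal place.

Nominal GDP = Real × (GDP deflator/100) = 1403.1 × 1.540 = 2160.77.

2,160.8 billion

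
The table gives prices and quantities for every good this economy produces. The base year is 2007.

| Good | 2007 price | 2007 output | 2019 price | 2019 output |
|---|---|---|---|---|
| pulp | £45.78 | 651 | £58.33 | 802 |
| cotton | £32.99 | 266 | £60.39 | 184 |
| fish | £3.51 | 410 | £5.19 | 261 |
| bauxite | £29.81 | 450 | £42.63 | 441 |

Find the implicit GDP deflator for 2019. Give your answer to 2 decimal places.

137.29

Nominal GDP 2019 = 58.33·802 + 60.39·184 + 5.19·261 + 42.63·441 = 78046.84.
Real GDP 2019 (at 2007 prices) = 45.78·802 + 32.99·184 + 3.51·261 + 29.81·441 = 56848.04.
Deflator = Nominal/Real × 100 = 78046.84/56848.04 × 100 = 137.290.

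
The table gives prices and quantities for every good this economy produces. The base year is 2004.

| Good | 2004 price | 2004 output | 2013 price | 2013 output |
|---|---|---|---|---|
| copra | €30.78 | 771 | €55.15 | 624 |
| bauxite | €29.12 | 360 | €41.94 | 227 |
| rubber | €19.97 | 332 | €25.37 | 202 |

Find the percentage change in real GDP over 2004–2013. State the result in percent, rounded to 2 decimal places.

-26.92%

Real GDP 2004 = Nominal GDP 2004 = 30.78·771 + 29.12·360 + 19.97·332 = 40844.62.
Real GDP 2013 (at 2004 prices) = 30.78·624 + 29.12·227 + 19.97·202 = 29850.90.
Real growth = 29850.90/40844.62 − 1 = -0.2692.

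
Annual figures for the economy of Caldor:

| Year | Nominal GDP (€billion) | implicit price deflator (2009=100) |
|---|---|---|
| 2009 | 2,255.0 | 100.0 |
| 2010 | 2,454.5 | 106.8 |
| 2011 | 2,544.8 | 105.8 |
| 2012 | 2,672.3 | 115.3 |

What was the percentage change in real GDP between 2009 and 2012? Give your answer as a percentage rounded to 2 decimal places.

Real GDP 2009 = 2255.0/1.000 = 2255.00.
Real GDP 2012 = 2672.3/1.153 = 2317.69.
Change = 2317.69/2255.00 − 1 = 0.0278.

2.78%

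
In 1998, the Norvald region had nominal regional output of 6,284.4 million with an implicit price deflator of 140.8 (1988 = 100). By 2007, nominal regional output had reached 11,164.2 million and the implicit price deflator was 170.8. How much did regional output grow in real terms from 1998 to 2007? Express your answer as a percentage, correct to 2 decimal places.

46.45%

Deflate each year: 1998 → 6284.4/1.408 = 4463.35; 2007 → 11164.2/1.708 = 6536.42.
So real regional output changed by 6536.42/4463.35 − 1 = 0.4645, i.e. 46.45%.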